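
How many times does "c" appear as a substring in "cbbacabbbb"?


Searching for "c" in "cbbacabbbb"
Scanning each position:
  Position 0: "c" => MATCH
  Position 1: "b" => no
  Position 2: "b" => no
  Position 3: "a" => no
  Position 4: "c" => MATCH
  Position 5: "a" => no
  Position 6: "b" => no
  Position 7: "b" => no
  Position 8: "b" => no
  Position 9: "b" => no
Total occurrences: 2

2


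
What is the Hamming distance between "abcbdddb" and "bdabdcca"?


Comparing "abcbdddb" and "bdabdcca" position by position:
  Position 0: 'a' vs 'b' => differ
  Position 1: 'b' vs 'd' => differ
  Position 2: 'c' vs 'a' => differ
  Position 3: 'b' vs 'b' => same
  Position 4: 'd' vs 'd' => same
  Position 5: 'd' vs 'c' => differ
  Position 6: 'd' vs 'c' => differ
  Position 7: 'b' vs 'a' => differ
Total differences (Hamming distance): 6

6


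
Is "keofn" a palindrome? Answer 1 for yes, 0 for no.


Input: keofn
Reversed: nfoek
  Compare pos 0 ('k') with pos 4 ('n'): MISMATCH
  Compare pos 1 ('e') with pos 3 ('f'): MISMATCH
Result: not a palindrome

0


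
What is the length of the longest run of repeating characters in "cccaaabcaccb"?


Input: "cccaaabcaccb"
Scanning for longest run:
  Position 1 ('c'): continues run of 'c', length=2
  Position 2 ('c'): continues run of 'c', length=3
  Position 3 ('a'): new char, reset run to 1
  Position 4 ('a'): continues run of 'a', length=2
  Position 5 ('a'): continues run of 'a', length=3
  Position 6 ('b'): new char, reset run to 1
  Position 7 ('c'): new char, reset run to 1
  Position 8 ('a'): new char, reset run to 1
  Position 9 ('c'): new char, reset run to 1
  Position 10 ('c'): continues run of 'c', length=2
  Position 11 ('b'): new char, reset run to 1
Longest run: 'c' with length 3

3


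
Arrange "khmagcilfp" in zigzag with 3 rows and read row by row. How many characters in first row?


Zigzag "khmagcilfp" into 3 rows:
Placing characters:
  'k' => row 0
  'h' => row 1
  'm' => row 2
  'a' => row 1
  'g' => row 0
  'c' => row 1
  'i' => row 2
  'l' => row 1
  'f' => row 0
  'p' => row 1
Rows:
  Row 0: "kgf"
  Row 1: "haclp"
  Row 2: "mi"
First row length: 3

3


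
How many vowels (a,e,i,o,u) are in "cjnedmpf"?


Input: cjnedmpf
Checking each character:
  'c' at position 0: consonant
  'j' at position 1: consonant
  'n' at position 2: consonant
  'e' at position 3: vowel (running total: 1)
  'd' at position 4: consonant
  'm' at position 5: consonant
  'p' at position 6: consonant
  'f' at position 7: consonant
Total vowels: 1

1


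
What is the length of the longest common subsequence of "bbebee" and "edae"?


LCS of "bbebee" and "edae"
DP table:
           e    d    a    e
      0    0    0    0    0
  b   0    0    0    0    0
  b   0    0    0    0    0
  e   0    1    1    1    1
  b   0    1    1    1    1
  e   0    1    1    1    2
  e   0    1    1    1    2
LCS length = dp[6][4] = 2

2


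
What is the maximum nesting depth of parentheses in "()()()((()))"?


Input: "()()()((()))"
Tracking depth:
  Position 0 '(': depth becomes 1
  Position 1 ')': depth becomes 0
  Position 2 '(': depth becomes 1
  Position 3 ')': depth becomes 0
  Position 4 '(': depth becomes 1
  Position 5 ')': depth becomes 0
  Position 6 '(': depth becomes 1
  Position 7 '(': depth becomes 2
  Position 8 '(': depth becomes 3
  Position 9 ')': depth becomes 2
  Position 10 ')': depth becomes 1
  Position 11 ')': depth becomes 0
Maximum depth reached: 3

3


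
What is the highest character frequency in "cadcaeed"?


Input: cadcaeed
Character counts:
  'a': 2
  'c': 2
  'd': 2
  'e': 2
Maximum frequency: 2

2


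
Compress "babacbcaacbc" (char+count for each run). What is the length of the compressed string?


Input: babacbcaacbc
Runs:
  'b' x 1 => "b1"
  'a' x 1 => "a1"
  'b' x 1 => "b1"
  'a' x 1 => "a1"
  'c' x 1 => "c1"
  'b' x 1 => "b1"
  'c' x 1 => "c1"
  'a' x 2 => "a2"
  'c' x 1 => "c1"
  'b' x 1 => "b1"
  'c' x 1 => "c1"
Compressed: "b1a1b1a1c1b1c1a2c1b1c1"
Compressed length: 22

22


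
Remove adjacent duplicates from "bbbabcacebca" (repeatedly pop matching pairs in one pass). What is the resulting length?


Input: bbbabcacebca
Stack-based adjacent duplicate removal:
  Read 'b': push. Stack: b
  Read 'b': matches stack top 'b' => pop. Stack: (empty)
  Read 'b': push. Stack: b
  Read 'a': push. Stack: ba
  Read 'b': push. Stack: bab
  Read 'c': push. Stack: babc
  Read 'a': push. Stack: babca
  Read 'c': push. Stack: babcac
  Read 'e': push. Stack: babcace
  Read 'b': push. Stack: babcaceb
  Read 'c': push. Stack: babcacebc
  Read 'a': push. Stack: babcacebca
Final stack: "babcacebca" (length 10)

10


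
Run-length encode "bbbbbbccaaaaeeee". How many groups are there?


Input: bbbbbbccaaaaeeee
Scanning for consecutive runs:
  Group 1: 'b' x 6 (positions 0-5)
  Group 2: 'c' x 2 (positions 6-7)
  Group 3: 'a' x 4 (positions 8-11)
  Group 4: 'e' x 4 (positions 12-15)
Total groups: 4

4


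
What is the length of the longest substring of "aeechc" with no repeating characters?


Input: "aeechc"
Sliding window (track last position of each char):
  Position 0 ('a'): window [0,0] length 1 -- new best
  Position 1 ('e'): window [0,1] length 2 -- new best
  Position 2 ('e'): repeat (last at 1), move window start to 2
  Position 2 ('e'): window [2,2] length 1
  Position 3 ('c'): window [2,3] length 2
  Position 4 ('h'): window [2,4] length 3 -- new best
  Position 5 ('c'): repeat (last at 3), move window start to 4
  Position 5 ('c'): window [4,5] length 2
Longest substring with no repeats: "ech" with length 3

3


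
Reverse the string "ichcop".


Input: ichcop
Reading characters right to left:
  Position 5: 'p'
  Position 4: 'o'
  Position 3: 'c'
  Position 2: 'h'
  Position 1: 'c'
  Position 0: 'i'
Reversed: pochci

pochci


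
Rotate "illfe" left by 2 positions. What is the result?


Input: "illfe", rotate left by 2
First 2 characters: "il"
Remaining characters: "lfe"
Concatenate remaining + first: "lfe" + "il" = "lfeil"

lfeil


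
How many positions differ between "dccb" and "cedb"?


Comparing "dccb" and "cedb" position by position:
  Position 0: 'd' vs 'c' => DIFFER
  Position 1: 'c' vs 'e' => DIFFER
  Position 2: 'c' vs 'd' => DIFFER
  Position 3: 'b' vs 'b' => same
Positions that differ: 3

3


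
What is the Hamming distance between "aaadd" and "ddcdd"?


Comparing "aaadd" and "ddcdd" position by position:
  Position 0: 'a' vs 'd' => differ
  Position 1: 'a' vs 'd' => differ
  Position 2: 'a' vs 'c' => differ
  Position 3: 'd' vs 'd' => same
  Position 4: 'd' vs 'd' => same
Total differences (Hamming distance): 3

3


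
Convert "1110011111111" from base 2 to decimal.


Input: "1110011111111" in base 2
Positional expansion:
  Digit '1' (value 1) x 2^12 = 4096
  Digit '1' (value 1) x 2^11 = 2048
  Digit '1' (value 1) x 2^10 = 1024
  Digit '0' (value 0) x 2^9 = 0
  Digit '0' (value 0) x 2^8 = 0
  Digit '1' (value 1) x 2^7 = 128
  Digit '1' (value 1) x 2^6 = 64
  Digit '1' (value 1) x 2^5 = 32
  Digit '1' (value 1) x 2^4 = 16
  Digit '1' (value 1) x 2^3 = 8
  Digit '1' (value 1) x 2^2 = 4
  Digit '1' (value 1) x 2^1 = 2
  Digit '1' (value 1) x 2^0 = 1
Sum = 7423

7423


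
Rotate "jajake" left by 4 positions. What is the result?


Input: "jajake", rotate left by 4
First 4 characters: "jaja"
Remaining characters: "ke"
Concatenate remaining + first: "ke" + "jaja" = "kejaja"

kejaja


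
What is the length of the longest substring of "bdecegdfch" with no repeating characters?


Input: "bdecegdfch"
Sliding window (track last position of each char):
  Position 0 ('b'): window [0,0] length 1 -- new best
  Position 1 ('d'): window [0,1] length 2 -- new best
  Position 2 ('e'): window [0,2] length 3 -- new best
  Position 3 ('c'): window [0,3] length 4 -- new best
  Position 4 ('e'): repeat (last at 2), move window start to 3
  Position 4 ('e'): window [3,4] length 2
  Position 5 ('g'): window [3,5] length 3
  Position 6 ('d'): window [3,6] length 4
  Position 7 ('f'): window [3,7] length 5 -- new best
  Position 8 ('c'): repeat (last at 3), move window start to 4
  Position 8 ('c'): window [4,8] length 5
  Position 9 ('h'): window [4,9] length 6 -- new best
Longest substring with no repeats: "egdfch" with length 6

6


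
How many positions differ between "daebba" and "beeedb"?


Comparing "daebba" and "beeedb" position by position:
  Position 0: 'd' vs 'b' => DIFFER
  Position 1: 'a' vs 'e' => DIFFER
  Position 2: 'e' vs 'e' => same
  Position 3: 'b' vs 'e' => DIFFER
  Position 4: 'b' vs 'd' => DIFFER
  Position 5: 'a' vs 'b' => DIFFER
Positions that differ: 5

5


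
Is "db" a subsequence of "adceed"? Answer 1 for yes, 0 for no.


Check if "db" is a subsequence of "adceed"
Greedy scan:
  Position 0 ('a'): no match needed
  Position 1 ('d'): matches sub[0] = 'd'
  Position 2 ('c'): no match needed
  Position 3 ('e'): no match needed
  Position 4 ('e'): no match needed
  Position 5 ('d'): no match needed
Only matched 1/2 characters => not a subsequence

0


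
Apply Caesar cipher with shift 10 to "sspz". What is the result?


Caesar cipher: shift "sspz" by 10
  's' (pos 18) + 10 = pos 2 = 'c'
  's' (pos 18) + 10 = pos 2 = 'c'
  'p' (pos 15) + 10 = pos 25 = 'z'
  'z' (pos 25) + 10 = pos 9 = 'j'
Result: cczj

cczj


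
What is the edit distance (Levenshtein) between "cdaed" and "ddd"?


Computing edit distance: "cdaed" -> "ddd"
DP table:
           d    d    d
      0    1    2    3
  c   1    1    2    3
  d   2    1    1    2
  a   3    2    2    2
  e   4    3    3    3
  d   5    4    3    3
Edit distance = dp[5][3] = 3

3


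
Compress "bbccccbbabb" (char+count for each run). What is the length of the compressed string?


Input: bbccccbbabb
Runs:
  'b' x 2 => "b2"
  'c' x 4 => "c4"
  'b' x 2 => "b2"
  'a' x 1 => "a1"
  'b' x 2 => "b2"
Compressed: "b2c4b2a1b2"
Compressed length: 10

10


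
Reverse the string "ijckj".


Input: ijckj
Reading characters right to left:
  Position 4: 'j'
  Position 3: 'k'
  Position 2: 'c'
  Position 1: 'j'
  Position 0: 'i'
Reversed: jkcji

jkcji


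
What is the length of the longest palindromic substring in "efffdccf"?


Input: "efffdccf"
Checking substrings for palindromes:
  [1:4] "fff" (len 3) => palindrome
  [1:3] "ff" (len 2) => palindrome
  [2:4] "ff" (len 2) => palindrome
  [5:7] "cc" (len 2) => palindrome
Longest palindromic substring: "fff" with length 3

3


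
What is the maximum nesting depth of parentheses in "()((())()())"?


Input: "()((())()())"
Tracking depth:
  Position 0 '(': depth becomes 1
  Position 1 ')': depth becomes 0
  Position 2 '(': depth becomes 1
  Position 3 '(': depth becomes 2
  Position 4 '(': depth becomes 3
  Position 5 ')': depth becomes 2
  Position 6 ')': depth becomes 1
  Position 7 '(': depth becomes 2
  Position 8 ')': depth becomes 1
  Position 9 '(': depth becomes 2
  Position 10 ')': depth becomes 1
  Position 11 ')': depth becomes 0
Maximum depth reached: 3

3


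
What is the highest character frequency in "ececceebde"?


Input: ececceebde
Character counts:
  'b': 1
  'c': 3
  'd': 1
  'e': 5
Maximum frequency: 5

5


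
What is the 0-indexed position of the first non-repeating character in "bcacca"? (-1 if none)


Input: bcacca
Character frequencies:
  'a': 2
  'b': 1
  'c': 3
Scanning left to right for freq == 1:
  Position 0 ('b'): unique! => answer = 0

0


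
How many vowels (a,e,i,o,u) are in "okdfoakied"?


Input: okdfoakied
Checking each character:
  'o' at position 0: vowel (running total: 1)
  'k' at position 1: consonant
  'd' at position 2: consonant
  'f' at position 3: consonant
  'o' at position 4: vowel (running total: 2)
  'a' at position 5: vowel (running total: 3)
  'k' at position 6: consonant
  'i' at position 7: vowel (running total: 4)
  'e' at position 8: vowel (running total: 5)
  'd' at position 9: consonant
Total vowels: 5

5


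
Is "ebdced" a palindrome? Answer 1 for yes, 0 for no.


Input: ebdced
Reversed: decdbe
  Compare pos 0 ('e') with pos 5 ('d'): MISMATCH
  Compare pos 1 ('b') with pos 4 ('e'): MISMATCH
  Compare pos 2 ('d') with pos 3 ('c'): MISMATCH
Result: not a palindrome

0


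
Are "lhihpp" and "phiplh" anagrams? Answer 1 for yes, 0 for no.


Strings: "lhihpp", "phiplh"
Sorted first:  hhilpp
Sorted second: hhilpp
Sorted forms match => anagrams

1


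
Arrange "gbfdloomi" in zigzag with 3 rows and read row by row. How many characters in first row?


Zigzag "gbfdloomi" into 3 rows:
Placing characters:
  'g' => row 0
  'b' => row 1
  'f' => row 2
  'd' => row 1
  'l' => row 0
  'o' => row 1
  'o' => row 2
  'm' => row 1
  'i' => row 0
Rows:
  Row 0: "gli"
  Row 1: "bdom"
  Row 2: "fo"
First row length: 3

3


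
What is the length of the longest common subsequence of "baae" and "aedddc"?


LCS of "baae" and "aedddc"
DP table:
           a    e    d    d    d    c
      0    0    0    0    0    0    0
  b   0    0    0    0    0    0    0
  a   0    1    1    1    1    1    1
  a   0    1    1    1    1    1    1
  e   0    1    2    2    2    2    2
LCS length = dp[4][6] = 2

2


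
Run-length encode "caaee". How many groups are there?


Input: caaee
Scanning for consecutive runs:
  Group 1: 'c' x 1 (positions 0-0)
  Group 2: 'a' x 2 (positions 1-2)
  Group 3: 'e' x 2 (positions 3-4)
Total groups: 3

3


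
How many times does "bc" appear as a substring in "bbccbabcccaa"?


Searching for "bc" in "bbccbabcccaa"
Scanning each position:
  Position 0: "bb" => no
  Position 1: "bc" => MATCH
  Position 2: "cc" => no
  Position 3: "cb" => no
  Position 4: "ba" => no
  Position 5: "ab" => no
  Position 6: "bc" => MATCH
  Position 7: "cc" => no
  Position 8: "cc" => no
  Position 9: "ca" => no
  Position 10: "aa" => no
Total occurrences: 2

2


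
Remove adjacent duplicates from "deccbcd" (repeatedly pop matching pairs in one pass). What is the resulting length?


Input: deccbcd
Stack-based adjacent duplicate removal:
  Read 'd': push. Stack: d
  Read 'e': push. Stack: de
  Read 'c': push. Stack: dec
  Read 'c': matches stack top 'c' => pop. Stack: de
  Read 'b': push. Stack: deb
  Read 'c': push. Stack: debc
  Read 'd': push. Stack: debcd
Final stack: "debcd" (length 5)

5


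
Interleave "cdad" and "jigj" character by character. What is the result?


Interleaving "cdad" and "jigj":
  Position 0: 'c' from first, 'j' from second => "cj"
  Position 1: 'd' from first, 'i' from second => "di"
  Position 2: 'a' from first, 'g' from second => "ag"
  Position 3: 'd' from first, 'j' from second => "dj"
Result: cjdiagdj

cjdiagdj


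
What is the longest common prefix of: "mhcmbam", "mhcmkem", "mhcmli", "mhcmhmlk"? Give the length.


Words: mhcmbam, mhcmkem, mhcmli, mhcmhmlk
  Position 0: all 'm' => match
  Position 1: all 'h' => match
  Position 2: all 'c' => match
  Position 3: all 'm' => match
  Position 4: ('b', 'k', 'l', 'h') => mismatch, stop
LCP = "mhcm" (length 4)

4


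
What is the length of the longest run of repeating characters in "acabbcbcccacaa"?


Input: "acabbcbcccacaa"
Scanning for longest run:
  Position 1 ('c'): new char, reset run to 1
  Position 2 ('a'): new char, reset run to 1
  Position 3 ('b'): new char, reset run to 1
  Position 4 ('b'): continues run of 'b', length=2
  Position 5 ('c'): new char, reset run to 1
  Position 6 ('b'): new char, reset run to 1
  Position 7 ('c'): new char, reset run to 1
  Position 8 ('c'): continues run of 'c', length=2
  Position 9 ('c'): continues run of 'c', length=3
  Position 10 ('a'): new char, reset run to 1
  Position 11 ('c'): new char, reset run to 1
  Position 12 ('a'): new char, reset run to 1
  Position 13 ('a'): continues run of 'a', length=2
Longest run: 'c' with length 3

3


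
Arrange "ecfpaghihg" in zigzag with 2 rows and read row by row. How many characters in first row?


Zigzag "ecfpaghihg" into 2 rows:
Placing characters:
  'e' => row 0
  'c' => row 1
  'f' => row 0
  'p' => row 1
  'a' => row 0
  'g' => row 1
  'h' => row 0
  'i' => row 1
  'h' => row 0
  'g' => row 1
Rows:
  Row 0: "efahh"
  Row 1: "cpgig"
First row length: 5

5


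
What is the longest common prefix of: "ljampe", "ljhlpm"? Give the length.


Words: ljampe, ljhlpm
  Position 0: all 'l' => match
  Position 1: all 'j' => match
  Position 2: ('a', 'h') => mismatch, stop
LCP = "lj" (length 2)

2


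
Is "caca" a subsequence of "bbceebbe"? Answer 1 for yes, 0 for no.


Check if "caca" is a subsequence of "bbceebbe"
Greedy scan:
  Position 0 ('b'): no match needed
  Position 1 ('b'): no match needed
  Position 2 ('c'): matches sub[0] = 'c'
  Position 3 ('e'): no match needed
  Position 4 ('e'): no match needed
  Position 5 ('b'): no match needed
  Position 6 ('b'): no match needed
  Position 7 ('e'): no match needed
Only matched 1/4 characters => not a subsequence

0


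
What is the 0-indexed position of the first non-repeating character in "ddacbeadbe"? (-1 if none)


Input: ddacbeadbe
Character frequencies:
  'a': 2
  'b': 2
  'c': 1
  'd': 3
  'e': 2
Scanning left to right for freq == 1:
  Position 0 ('d'): freq=3, skip
  Position 1 ('d'): freq=3, skip
  Position 2 ('a'): freq=2, skip
  Position 3 ('c'): unique! => answer = 3

3


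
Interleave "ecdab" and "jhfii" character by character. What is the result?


Interleaving "ecdab" and "jhfii":
  Position 0: 'e' from first, 'j' from second => "ej"
  Position 1: 'c' from first, 'h' from second => "ch"
  Position 2: 'd' from first, 'f' from second => "df"
  Position 3: 'a' from first, 'i' from second => "ai"
  Position 4: 'b' from first, 'i' from second => "bi"
Result: ejchdfaibi

ejchdfaibi


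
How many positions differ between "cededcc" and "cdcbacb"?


Comparing "cededcc" and "cdcbacb" position by position:
  Position 0: 'c' vs 'c' => same
  Position 1: 'e' vs 'd' => DIFFER
  Position 2: 'd' vs 'c' => DIFFER
  Position 3: 'e' vs 'b' => DIFFER
  Position 4: 'd' vs 'a' => DIFFER
  Position 5: 'c' vs 'c' => same
  Position 6: 'c' vs 'b' => DIFFER
Positions that differ: 5

5


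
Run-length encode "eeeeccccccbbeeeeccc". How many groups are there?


Input: eeeeccccccbbeeeeccc
Scanning for consecutive runs:
  Group 1: 'e' x 4 (positions 0-3)
  Group 2: 'c' x 6 (positions 4-9)
  Group 3: 'b' x 2 (positions 10-11)
  Group 4: 'e' x 4 (positions 12-15)
  Group 5: 'c' x 3 (positions 16-18)
Total groups: 5

5


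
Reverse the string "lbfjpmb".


Input: lbfjpmb
Reading characters right to left:
  Position 6: 'b'
  Position 5: 'm'
  Position 4: 'p'
  Position 3: 'j'
  Position 2: 'f'
  Position 1: 'b'
  Position 0: 'l'
Reversed: bmpjfbl

bmpjfbl


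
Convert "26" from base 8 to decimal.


Input: "26" in base 8
Positional expansion:
  Digit '2' (value 2) x 8^1 = 16
  Digit '6' (value 6) x 8^0 = 6
Sum = 22

22


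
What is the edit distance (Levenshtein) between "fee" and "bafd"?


Computing edit distance: "fee" -> "bafd"
DP table:
           b    a    f    d
      0    1    2    3    4
  f   1    1    2    2    3
  e   2    2    2    3    3
  e   3    3    3    3    4
Edit distance = dp[3][4] = 4

4


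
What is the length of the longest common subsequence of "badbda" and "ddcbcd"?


LCS of "badbda" and "ddcbcd"
DP table:
           d    d    c    b    c    d
      0    0    0    0    0    0    0
  b   0    0    0    0    1    1    1
  a   0    0    0    0    1    1    1
  d   0    1    1    1    1    1    2
  b   0    1    1    1    2    2    2
  d   0    1    2    2    2    2    3
  a   0    1    2    2    2    2    3
LCS length = dp[6][6] = 3

3


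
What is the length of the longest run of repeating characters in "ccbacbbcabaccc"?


Input: "ccbacbbcabaccc"
Scanning for longest run:
  Position 1 ('c'): continues run of 'c', length=2
  Position 2 ('b'): new char, reset run to 1
  Position 3 ('a'): new char, reset run to 1
  Position 4 ('c'): new char, reset run to 1
  Position 5 ('b'): new char, reset run to 1
  Position 6 ('b'): continues run of 'b', length=2
  Position 7 ('c'): new char, reset run to 1
  Position 8 ('a'): new char, reset run to 1
  Position 9 ('b'): new char, reset run to 1
  Position 10 ('a'): new char, reset run to 1
  Position 11 ('c'): new char, reset run to 1
  Position 12 ('c'): continues run of 'c', length=2
  Position 13 ('c'): continues run of 'c', length=3
Longest run: 'c' with length 3

3


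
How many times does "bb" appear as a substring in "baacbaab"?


Searching for "bb" in "baacbaab"
Scanning each position:
  Position 0: "ba" => no
  Position 1: "aa" => no
  Position 2: "ac" => no
  Position 3: "cb" => no
  Position 4: "ba" => no
  Position 5: "aa" => no
  Position 6: "ab" => no
Total occurrences: 0

0


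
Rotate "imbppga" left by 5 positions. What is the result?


Input: "imbppga", rotate left by 5
First 5 characters: "imbpp"
Remaining characters: "ga"
Concatenate remaining + first: "ga" + "imbpp" = "gaimbpp"

gaimbpp


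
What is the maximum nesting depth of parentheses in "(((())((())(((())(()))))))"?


Input: "(((())((())(((())(()))))))"
Tracking depth:
  Position 0 '(': depth becomes 1
  Position 1 '(': depth becomes 2
  Position 2 '(': depth becomes 3
  Position 3 '(': depth becomes 4
  Position 4 ')': depth becomes 3
  Position 5 ')': depth becomes 2
  Position 6 '(': depth becomes 3
  Position 7 '(': depth becomes 4
  Position 8 '(': depth becomes 5
  Position 9 ')': depth becomes 4
  Position 10 ')': depth becomes 3
  Position 11 '(': depth becomes 4
  Position 12 '(': depth becomes 5
  Position 13 '(': depth becomes 6
  Position 14 '(': depth becomes 7
  Position 15 ')': depth becomes 6
  Position 16 ')': depth becomes 5
  Position 17 '(': depth becomes 6
  Position 18 '(': depth becomes 7
  Position 19 ')': depth becomes 6
  Position 20 ')': depth becomes 5
  Position 21 ')': depth becomes 4
  Position 22 ')': depth becomes 3
  Position 23 ')': depth becomes 2
  Position 24 ')': depth becomes 1
  Position 25 ')': depth becomes 0
Maximum depth reached: 7

7


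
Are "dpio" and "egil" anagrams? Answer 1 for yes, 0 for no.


Strings: "dpio", "egil"
Sorted first:  diop
Sorted second: egil
Differ at position 0: 'd' vs 'e' => not anagrams

0


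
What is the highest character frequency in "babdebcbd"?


Input: babdebcbd
Character counts:
  'a': 1
  'b': 4
  'c': 1
  'd': 2
  'e': 1
Maximum frequency: 4

4


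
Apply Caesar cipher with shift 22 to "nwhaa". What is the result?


Caesar cipher: shift "nwhaa" by 22
  'n' (pos 13) + 22 = pos 9 = 'j'
  'w' (pos 22) + 22 = pos 18 = 's'
  'h' (pos 7) + 22 = pos 3 = 'd'
  'a' (pos 0) + 22 = pos 22 = 'w'
  'a' (pos 0) + 22 = pos 22 = 'w'
Result: jsdww

jsdww


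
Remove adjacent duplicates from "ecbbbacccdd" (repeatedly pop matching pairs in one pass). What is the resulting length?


Input: ecbbbacccdd
Stack-based adjacent duplicate removal:
  Read 'e': push. Stack: e
  Read 'c': push. Stack: ec
  Read 'b': push. Stack: ecb
  Read 'b': matches stack top 'b' => pop. Stack: ec
  Read 'b': push. Stack: ecb
  Read 'a': push. Stack: ecba
  Read 'c': push. Stack: ecbac
  Read 'c': matches stack top 'c' => pop. Stack: ecba
  Read 'c': push. Stack: ecbac
  Read 'd': push. Stack: ecbacd
  Read 'd': matches stack top 'd' => pop. Stack: ecbac
Final stack: "ecbac" (length 5)

5


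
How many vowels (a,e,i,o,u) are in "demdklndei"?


Input: demdklndei
Checking each character:
  'd' at position 0: consonant
  'e' at position 1: vowel (running total: 1)
  'm' at position 2: consonant
  'd' at position 3: consonant
  'k' at position 4: consonant
  'l' at position 5: consonant
  'n' at position 6: consonant
  'd' at position 7: consonant
  'e' at position 8: vowel (running total: 2)
  'i' at position 9: vowel (running total: 3)
Total vowels: 3

3


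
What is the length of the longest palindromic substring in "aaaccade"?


Input: "aaaccade"
Checking substrings for palindromes:
  [2:6] "acca" (len 4) => palindrome
  [0:3] "aaa" (len 3) => palindrome
  [0:2] "aa" (len 2) => palindrome
  [1:3] "aa" (len 2) => palindrome
  [3:5] "cc" (len 2) => palindrome
Longest palindromic substring: "acca" with length 4

4


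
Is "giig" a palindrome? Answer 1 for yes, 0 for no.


Input: giig
Reversed: giig
  Compare pos 0 ('g') with pos 3 ('g'): match
  Compare pos 1 ('i') with pos 2 ('i'): match
Result: palindrome

1


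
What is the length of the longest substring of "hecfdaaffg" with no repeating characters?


Input: "hecfdaaffg"
Sliding window (track last position of each char):
  Position 0 ('h'): window [0,0] length 1 -- new best
  Position 1 ('e'): window [0,1] length 2 -- new best
  Position 2 ('c'): window [0,2] length 3 -- new best
  Position 3 ('f'): window [0,3] length 4 -- new best
  Position 4 ('d'): window [0,4] length 5 -- new best
  Position 5 ('a'): window [0,5] length 6 -- new best
  Position 6 ('a'): repeat (last at 5), move window start to 6
  Position 6 ('a'): window [6,6] length 1
  Position 7 ('f'): window [6,7] length 2
  Position 8 ('f'): repeat (last at 7), move window start to 8
  Position 8 ('f'): window [8,8] length 1
  Position 9 ('g'): window [8,9] length 2
Longest substring with no repeats: "hecfda" with length 6

6


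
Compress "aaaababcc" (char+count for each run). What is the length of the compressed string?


Input: aaaababcc
Runs:
  'a' x 4 => "a4"
  'b' x 1 => "b1"
  'a' x 1 => "a1"
  'b' x 1 => "b1"
  'c' x 2 => "c2"
Compressed: "a4b1a1b1c2"
Compressed length: 10

10


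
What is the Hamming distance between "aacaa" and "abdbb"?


Comparing "aacaa" and "abdbb" position by position:
  Position 0: 'a' vs 'a' => same
  Position 1: 'a' vs 'b' => differ
  Position 2: 'c' vs 'd' => differ
  Position 3: 'a' vs 'b' => differ
  Position 4: 'a' vs 'b' => differ
Total differences (Hamming distance): 4

4


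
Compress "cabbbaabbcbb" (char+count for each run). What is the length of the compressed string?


Input: cabbbaabbcbb
Runs:
  'c' x 1 => "c1"
  'a' x 1 => "a1"
  'b' x 3 => "b3"
  'a' x 2 => "a2"
  'b' x 2 => "b2"
  'c' x 1 => "c1"
  'b' x 2 => "b2"
Compressed: "c1a1b3a2b2c1b2"
Compressed length: 14

14


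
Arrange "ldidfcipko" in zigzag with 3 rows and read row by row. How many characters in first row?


Zigzag "ldidfcipko" into 3 rows:
Placing characters:
  'l' => row 0
  'd' => row 1
  'i' => row 2
  'd' => row 1
  'f' => row 0
  'c' => row 1
  'i' => row 2
  'p' => row 1
  'k' => row 0
  'o' => row 1
Rows:
  Row 0: "lfk"
  Row 1: "ddcpo"
  Row 2: "ii"
First row length: 3

3


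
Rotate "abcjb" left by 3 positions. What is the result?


Input: "abcjb", rotate left by 3
First 3 characters: "abc"
Remaining characters: "jb"
Concatenate remaining + first: "jb" + "abc" = "jbabc"

jbabc


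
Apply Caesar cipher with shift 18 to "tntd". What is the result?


Caesar cipher: shift "tntd" by 18
  't' (pos 19) + 18 = pos 11 = 'l'
  'n' (pos 13) + 18 = pos 5 = 'f'
  't' (pos 19) + 18 = pos 11 = 'l'
  'd' (pos 3) + 18 = pos 21 = 'v'
Result: lflv

lflv


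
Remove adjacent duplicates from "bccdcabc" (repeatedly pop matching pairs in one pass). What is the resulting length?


Input: bccdcabc
Stack-based adjacent duplicate removal:
  Read 'b': push. Stack: b
  Read 'c': push. Stack: bc
  Read 'c': matches stack top 'c' => pop. Stack: b
  Read 'd': push. Stack: bd
  Read 'c': push. Stack: bdc
  Read 'a': push. Stack: bdca
  Read 'b': push. Stack: bdcab
  Read 'c': push. Stack: bdcabc
Final stack: "bdcabc" (length 6)

6


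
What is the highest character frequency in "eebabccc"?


Input: eebabccc
Character counts:
  'a': 1
  'b': 2
  'c': 3
  'e': 2
Maximum frequency: 3

3


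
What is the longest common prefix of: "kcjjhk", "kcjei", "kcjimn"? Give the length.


Words: kcjjhk, kcjei, kcjimn
  Position 0: all 'k' => match
  Position 1: all 'c' => match
  Position 2: all 'j' => match
  Position 3: ('j', 'e', 'i') => mismatch, stop
LCP = "kcj" (length 3)

3


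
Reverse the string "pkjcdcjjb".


Input: pkjcdcjjb
Reading characters right to left:
  Position 8: 'b'
  Position 7: 'j'
  Position 6: 'j'
  Position 5: 'c'
  Position 4: 'd'
  Position 3: 'c'
  Position 2: 'j'
  Position 1: 'k'
  Position 0: 'p'
Reversed: bjjcdcjkp

bjjcdcjkp


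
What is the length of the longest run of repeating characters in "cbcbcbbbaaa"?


Input: "cbcbcbbbaaa"
Scanning for longest run:
  Position 1 ('b'): new char, reset run to 1
  Position 2 ('c'): new char, reset run to 1
  Position 3 ('b'): new char, reset run to 1
  Position 4 ('c'): new char, reset run to 1
  Position 5 ('b'): new char, reset run to 1
  Position 6 ('b'): continues run of 'b', length=2
  Position 7 ('b'): continues run of 'b', length=3
  Position 8 ('a'): new char, reset run to 1
  Position 9 ('a'): continues run of 'a', length=2
  Position 10 ('a'): continues run of 'a', length=3
Longest run: 'b' with length 3

3


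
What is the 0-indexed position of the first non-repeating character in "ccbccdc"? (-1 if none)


Input: ccbccdc
Character frequencies:
  'b': 1
  'c': 5
  'd': 1
Scanning left to right for freq == 1:
  Position 0 ('c'): freq=5, skip
  Position 1 ('c'): freq=5, skip
  Position 2 ('b'): unique! => answer = 2

2


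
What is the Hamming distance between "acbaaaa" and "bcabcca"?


Comparing "acbaaaa" and "bcabcca" position by position:
  Position 0: 'a' vs 'b' => differ
  Position 1: 'c' vs 'c' => same
  Position 2: 'b' vs 'a' => differ
  Position 3: 'a' vs 'b' => differ
  Position 4: 'a' vs 'c' => differ
  Position 5: 'a' vs 'c' => differ
  Position 6: 'a' vs 'a' => same
Total differences (Hamming distance): 5

5


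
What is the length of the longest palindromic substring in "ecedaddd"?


Input: "ecedaddd"
Checking substrings for palindromes:
  [0:3] "ece" (len 3) => palindrome
  [3:6] "dad" (len 3) => palindrome
  [5:8] "ddd" (len 3) => palindrome
  [5:7] "dd" (len 2) => palindrome
  [6:8] "dd" (len 2) => palindrome
Longest palindromic substring: "ece" with length 3

3


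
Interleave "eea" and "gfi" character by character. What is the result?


Interleaving "eea" and "gfi":
  Position 0: 'e' from first, 'g' from second => "eg"
  Position 1: 'e' from first, 'f' from second => "ef"
  Position 2: 'a' from first, 'i' from second => "ai"
Result: egefai

egefai


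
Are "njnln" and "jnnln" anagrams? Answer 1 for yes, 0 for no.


Strings: "njnln", "jnnln"
Sorted first:  jlnnn
Sorted second: jlnnn
Sorted forms match => anagrams

1


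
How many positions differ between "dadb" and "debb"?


Comparing "dadb" and "debb" position by position:
  Position 0: 'd' vs 'd' => same
  Position 1: 'a' vs 'e' => DIFFER
  Position 2: 'd' vs 'b' => DIFFER
  Position 3: 'b' vs 'b' => same
Positions that differ: 2

2


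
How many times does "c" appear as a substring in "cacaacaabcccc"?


Searching for "c" in "cacaacaabcccc"
Scanning each position:
  Position 0: "c" => MATCH
  Position 1: "a" => no
  Position 2: "c" => MATCH
  Position 3: "a" => no
  Position 4: "a" => no
  Position 5: "c" => MATCH
  Position 6: "a" => no
  Position 7: "a" => no
  Position 8: "b" => no
  Position 9: "c" => MATCH
  Position 10: "c" => MATCH
  Position 11: "c" => MATCH
  Position 12: "c" => MATCH
Total occurrences: 7

7


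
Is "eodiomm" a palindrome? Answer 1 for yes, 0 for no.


Input: eodiomm
Reversed: mmoidoe
  Compare pos 0 ('e') with pos 6 ('m'): MISMATCH
  Compare pos 1 ('o') with pos 5 ('m'): MISMATCH
  Compare pos 2 ('d') with pos 4 ('o'): MISMATCH
Result: not a palindrome

0


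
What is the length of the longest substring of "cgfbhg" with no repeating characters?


Input: "cgfbhg"
Sliding window (track last position of each char):
  Position 0 ('c'): window [0,0] length 1 -- new best
  Position 1 ('g'): window [0,1] length 2 -- new best
  Position 2 ('f'): window [0,2] length 3 -- new best
  Position 3 ('b'): window [0,3] length 4 -- new best
  Position 4 ('h'): window [0,4] length 5 -- new best
  Position 5 ('g'): repeat (last at 1), move window start to 2
  Position 5 ('g'): window [2,5] length 4
Longest substring with no repeats: "cgfbh" with length 5

5


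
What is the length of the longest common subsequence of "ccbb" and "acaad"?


LCS of "ccbb" and "acaad"
DP table:
           a    c    a    a    d
      0    0    0    0    0    0
  c   0    0    1    1    1    1
  c   0    0    1    1    1    1
  b   0    0    1    1    1    1
  b   0    0    1    1    1    1
LCS length = dp[4][5] = 1

1


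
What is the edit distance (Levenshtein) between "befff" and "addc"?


Computing edit distance: "befff" -> "addc"
DP table:
           a    d    d    c
      0    1    2    3    4
  b   1    1    2    3    4
  e   2    2    2    3    4
  f   3    3    3    3    4
  f   4    4    4    4    4
  f   5    5    5    5    5
Edit distance = dp[5][4] = 5

5


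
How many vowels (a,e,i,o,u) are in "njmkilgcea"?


Input: njmkilgcea
Checking each character:
  'n' at position 0: consonant
  'j' at position 1: consonant
  'm' at position 2: consonant
  'k' at position 3: consonant
  'i' at position 4: vowel (running total: 1)
  'l' at position 5: consonant
  'g' at position 6: consonant
  'c' at position 7: consonant
  'e' at position 8: vowel (running total: 2)
  'a' at position 9: vowel (running total: 3)
Total vowels: 3

3


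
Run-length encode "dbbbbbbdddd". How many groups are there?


Input: dbbbbbbdddd
Scanning for consecutive runs:
  Group 1: 'd' x 1 (positions 0-0)
  Group 2: 'b' x 6 (positions 1-6)
  Group 3: 'd' x 4 (positions 7-10)
Total groups: 3

3


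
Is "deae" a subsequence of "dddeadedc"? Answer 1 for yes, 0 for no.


Check if "deae" is a subsequence of "dddeadedc"
Greedy scan:
  Position 0 ('d'): matches sub[0] = 'd'
  Position 1 ('d'): no match needed
  Position 2 ('d'): no match needed
  Position 3 ('e'): matches sub[1] = 'e'
  Position 4 ('a'): matches sub[2] = 'a'
  Position 5 ('d'): no match needed
  Position 6 ('e'): matches sub[3] = 'e'
  Position 7 ('d'): no match needed
  Position 8 ('c'): no match needed
All 4 characters matched => is a subsequence

1


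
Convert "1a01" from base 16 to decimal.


Input: "1a01" in base 16
Positional expansion:
  Digit '1' (value 1) x 16^3 = 4096
  Digit 'a' (value 10) x 16^2 = 2560
  Digit '0' (value 0) x 16^1 = 0
  Digit '1' (value 1) x 16^0 = 1
Sum = 6657

6657


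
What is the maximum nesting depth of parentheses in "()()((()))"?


Input: "()()((()))"
Tracking depth:
  Position 0 '(': depth becomes 1
  Position 1 ')': depth becomes 0
  Position 2 '(': depth becomes 1
  Position 3 ')': depth becomes 0
  Position 4 '(': depth becomes 1
  Position 5 '(': depth becomes 2
  Position 6 '(': depth becomes 3
  Position 7 ')': depth becomes 2
  Position 8 ')': depth becomes 1
  Position 9 ')': depth becomes 0
Maximum depth reached: 3

3


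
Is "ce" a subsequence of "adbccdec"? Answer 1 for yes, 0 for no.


Check if "ce" is a subsequence of "adbccdec"
Greedy scan:
  Position 0 ('a'): no match needed
  Position 1 ('d'): no match needed
  Position 2 ('b'): no match needed
  Position 3 ('c'): matches sub[0] = 'c'
  Position 4 ('c'): no match needed
  Position 5 ('d'): no match needed
  Position 6 ('e'): matches sub[1] = 'e'
  Position 7 ('c'): no match needed
All 2 characters matched => is a subsequence

1


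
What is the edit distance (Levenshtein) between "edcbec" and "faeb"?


Computing edit distance: "edcbec" -> "faeb"
DP table:
           f    a    e    b
      0    1    2    3    4
  e   1    1    2    2    3
  d   2    2    2    3    3
  c   3    3    3    3    4
  b   4    4    4    4    3
  e   5    5    5    4    4
  c   6    6    6    5    5
Edit distance = dp[6][4] = 5

5


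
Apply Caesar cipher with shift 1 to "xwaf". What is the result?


Caesar cipher: shift "xwaf" by 1
  'x' (pos 23) + 1 = pos 24 = 'y'
  'w' (pos 22) + 1 = pos 23 = 'x'
  'a' (pos 0) + 1 = pos 1 = 'b'
  'f' (pos 5) + 1 = pos 6 = 'g'
Result: yxbg

yxbg


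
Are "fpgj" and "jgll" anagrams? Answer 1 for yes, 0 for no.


Strings: "fpgj", "jgll"
Sorted first:  fgjp
Sorted second: gjll
Differ at position 0: 'f' vs 'g' => not anagrams

0


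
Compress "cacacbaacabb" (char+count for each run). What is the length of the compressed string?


Input: cacacbaacabb
Runs:
  'c' x 1 => "c1"
  'a' x 1 => "a1"
  'c' x 1 => "c1"
  'a' x 1 => "a1"
  'c' x 1 => "c1"
  'b' x 1 => "b1"
  'a' x 2 => "a2"
  'c' x 1 => "c1"
  'a' x 1 => "a1"
  'b' x 2 => "b2"
Compressed: "c1a1c1a1c1b1a2c1a1b2"
Compressed length: 20

20


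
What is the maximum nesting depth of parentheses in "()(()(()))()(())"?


Input: "()(()(()))()(())"
Tracking depth:
  Position 0 '(': depth becomes 1
  Position 1 ')': depth becomes 0
  Position 2 '(': depth becomes 1
  Position 3 '(': depth becomes 2
  Position 4 ')': depth becomes 1
  Position 5 '(': depth becomes 2
  Position 6 '(': depth becomes 3
  Position 7 ')': depth becomes 2
  Position 8 ')': depth becomes 1
  Position 9 ')': depth becomes 0
  Position 10 '(': depth becomes 1
  Position 11 ')': depth becomes 0
  Position 12 '(': depth becomes 1
  Position 13 '(': depth becomes 2
  Position 14 ')': depth becomes 1
  Position 15 ')': depth becomes 0
Maximum depth reached: 3

3


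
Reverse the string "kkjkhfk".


Input: kkjkhfk
Reading characters right to left:
  Position 6: 'k'
  Position 5: 'f'
  Position 4: 'h'
  Position 3: 'k'
  Position 2: 'j'
  Position 1: 'k'
  Position 0: 'k'
Reversed: kfhkjkk

kfhkjkk


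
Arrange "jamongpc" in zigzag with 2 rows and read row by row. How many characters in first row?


Zigzag "jamongpc" into 2 rows:
Placing characters:
  'j' => row 0
  'a' => row 1
  'm' => row 0
  'o' => row 1
  'n' => row 0
  'g' => row 1
  'p' => row 0
  'c' => row 1
Rows:
  Row 0: "jmnp"
  Row 1: "aogc"
First row length: 4

4


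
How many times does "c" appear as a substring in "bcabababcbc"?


Searching for "c" in "bcabababcbc"
Scanning each position:
  Position 0: "b" => no
  Position 1: "c" => MATCH
  Position 2: "a" => no
  Position 3: "b" => no
  Position 4: "a" => no
  Position 5: "b" => no
  Position 6: "a" => no
  Position 7: "b" => no
  Position 8: "c" => MATCH
  Position 9: "b" => no
  Position 10: "c" => MATCH
Total occurrences: 3

3


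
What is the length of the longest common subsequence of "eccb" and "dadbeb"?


LCS of "eccb" and "dadbeb"
DP table:
           d    a    d    b    e    b
      0    0    0    0    0    0    0
  e   0    0    0    0    0    1    1
  c   0    0    0    0    0    1    1
  c   0    0    0    0    0    1    1
  b   0    0    0    0    1    1    2
LCS length = dp[4][6] = 2

2


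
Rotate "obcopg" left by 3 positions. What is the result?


Input: "obcopg", rotate left by 3
First 3 characters: "obc"
Remaining characters: "opg"
Concatenate remaining + first: "opg" + "obc" = "opgobc"

opgobc


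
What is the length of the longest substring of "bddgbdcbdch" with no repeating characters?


Input: "bddgbdcbdch"
Sliding window (track last position of each char):
  Position 0 ('b'): window [0,0] length 1 -- new best
  Position 1 ('d'): window [0,1] length 2 -- new best
  Position 2 ('d'): repeat (last at 1), move window start to 2
  Position 2 ('d'): window [2,2] length 1
  Position 3 ('g'): window [2,3] length 2
  Position 4 ('b'): window [2,4] length 3 -- new best
  Position 5 ('d'): repeat (last at 2), move window start to 3
  Position 5 ('d'): window [3,5] length 3
  Position 6 ('c'): window [3,6] length 4 -- new best
  Position 7 ('b'): repeat (last at 4), move window start to 5
  Position 7 ('b'): window [5,7] length 3
  Position 8 ('d'): repeat (last at 5), move window start to 6
  Position 8 ('d'): window [6,8] length 3
  Position 9 ('c'): repeat (last at 6), move window start to 7
  Position 9 ('c'): window [7,9] length 3
  Position 10 ('h'): window [7,10] length 4
Longest substring with no repeats: "gbdc" with length 4

4


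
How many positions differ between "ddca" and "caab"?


Comparing "ddca" and "caab" position by position:
  Position 0: 'd' vs 'c' => DIFFER
  Position 1: 'd' vs 'a' => DIFFER
  Position 2: 'c' vs 'a' => DIFFER
  Position 3: 'a' vs 'b' => DIFFER
Positions that differ: 4

4
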